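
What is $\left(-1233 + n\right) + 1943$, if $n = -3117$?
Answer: $-2407$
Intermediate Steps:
$\left(-1233 + n\right) + 1943 = \left(-1233 - 3117\right) + 1943 = -4350 + 1943 = -2407$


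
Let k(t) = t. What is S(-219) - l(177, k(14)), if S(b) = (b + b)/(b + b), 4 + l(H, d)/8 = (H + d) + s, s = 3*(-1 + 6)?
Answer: -1615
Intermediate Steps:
s = 15 (s = 3*5 = 15)
l(H, d) = 88 + 8*H + 8*d (l(H, d) = -32 + 8*((H + d) + 15) = -32 + 8*(15 + H + d) = -32 + (120 + 8*H + 8*d) = 88 + 8*H + 8*d)
S(b) = 1 (S(b) = (2*b)/((2*b)) = (2*b)*(1/(2*b)) = 1)
S(-219) - l(177, k(14)) = 1 - (88 + 8*177 + 8*14) = 1 - (88 + 1416 + 112) = 1 - 1*1616 = 1 - 1616 = -1615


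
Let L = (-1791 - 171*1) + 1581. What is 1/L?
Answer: -1/381 ≈ -0.0026247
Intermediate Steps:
L = -381 (L = (-1791 - 171) + 1581 = -1962 + 1581 = -381)
1/L = 1/(-381) = -1/381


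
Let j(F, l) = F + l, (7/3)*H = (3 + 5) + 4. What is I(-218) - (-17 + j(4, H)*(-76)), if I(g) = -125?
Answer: 4108/7 ≈ 586.86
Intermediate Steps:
H = 36/7 (H = 3*((3 + 5) + 4)/7 = 3*(8 + 4)/7 = (3/7)*12 = 36/7 ≈ 5.1429)
I(-218) - (-17 + j(4, H)*(-76)) = -125 - (-17 + (4 + 36/7)*(-76)) = -125 - (-17 + (64/7)*(-76)) = -125 - (-17 - 4864/7) = -125 - 1*(-4983/7) = -125 + 4983/7 = 4108/7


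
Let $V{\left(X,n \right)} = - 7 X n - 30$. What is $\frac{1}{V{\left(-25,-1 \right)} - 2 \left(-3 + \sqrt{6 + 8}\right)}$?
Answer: $- \frac{199}{39545} + \frac{2 \sqrt{14}}{39545} \approx -0.004843$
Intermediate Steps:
$V{\left(X,n \right)} = -30 - 7 X n$ ($V{\left(X,n \right)} = - 7 X n - 30 = -30 - 7 X n$)
$\frac{1}{V{\left(-25,-1 \right)} - 2 \left(-3 + \sqrt{6 + 8}\right)} = \frac{1}{\left(-30 - \left(-175\right) \left(-1\right)\right) - 2 \left(-3 + \sqrt{6 + 8}\right)} = \frac{1}{\left(-30 - 175\right) - 2 \left(-3 + \sqrt{14}\right)} = \frac{1}{-205 + \left(6 - 2 \sqrt{14}\right)} = \frac{1}{-199 - 2 \sqrt{14}}$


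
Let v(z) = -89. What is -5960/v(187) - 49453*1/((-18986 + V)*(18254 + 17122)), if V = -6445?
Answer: 5361900855077/80068587984 ≈ 66.966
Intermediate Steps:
-5960/v(187) - 49453*1/((-18986 + V)*(18254 + 17122)) = -5960/(-89) - 49453*1/((-18986 - 6445)*(18254 + 17122)) = -5960*(-1/89) - 49453/(35376*(-25431)) = 5960/89 - 49453/(-899647056) = 5960/89 - 49453*(-1/899647056) = 5960/89 + 49453/899647056 = 5361900855077/80068587984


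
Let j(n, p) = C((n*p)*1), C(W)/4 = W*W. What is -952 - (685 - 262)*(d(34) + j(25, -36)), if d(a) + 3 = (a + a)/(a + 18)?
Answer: -17816763070/13 ≈ -1.3705e+9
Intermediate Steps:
d(a) = -3 + 2*a/(18 + a) (d(a) = -3 + (a + a)/(a + 18) = -3 + (2*a)/(18 + a) = -3 + 2*a/(18 + a))
C(W) = 4*W**2 (C(W) = 4*(W*W) = 4*W**2)
j(n, p) = 4*n**2*p**2 (j(n, p) = 4*((n*p)*1)**2 = 4*(n*p)**2 = 4*(n**2*p**2) = 4*n**2*p**2)
-952 - (685 - 262)*(d(34) + j(25, -36)) = -952 - (685 - 262)*((-54 - 1*34)/(18 + 34) + 4*25**2*(-36)**2) = -952 - 423*((-54 - 34)/52 + 4*625*1296) = -952 - 423*((1/52)*(-88) + 3240000) = -952 - 423*(-22/13 + 3240000) = -952 - 423*42119978/13 = -952 - 1*17816750694/13 = -952 - 17816750694/13 = -17816763070/13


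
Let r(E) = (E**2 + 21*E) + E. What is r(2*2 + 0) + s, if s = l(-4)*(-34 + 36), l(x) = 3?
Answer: 110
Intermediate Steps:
r(E) = E**2 + 22*E
s = 6 (s = 3*(-34 + 36) = 3*2 = 6)
r(2*2 + 0) + s = (2*2 + 0)*(22 + (2*2 + 0)) + 6 = (4 + 0)*(22 + (4 + 0)) + 6 = 4*(22 + 4) + 6 = 4*26 + 6 = 104 + 6 = 110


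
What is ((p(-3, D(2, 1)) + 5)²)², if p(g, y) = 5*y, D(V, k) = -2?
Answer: 625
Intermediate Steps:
((p(-3, D(2, 1)) + 5)²)² = ((5*(-2) + 5)²)² = ((-10 + 5)²)² = ((-5)²)² = 25² = 625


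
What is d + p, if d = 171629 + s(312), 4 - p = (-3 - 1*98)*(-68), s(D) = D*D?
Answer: 262109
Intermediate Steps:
s(D) = D²
p = -6864 (p = 4 - (-3 - 1*98)*(-68) = 4 - (-3 - 98)*(-68) = 4 - (-101)*(-68) = 4 - 1*6868 = 4 - 6868 = -6864)
d = 268973 (d = 171629 + 312² = 171629 + 97344 = 268973)
d + p = 268973 - 6864 = 262109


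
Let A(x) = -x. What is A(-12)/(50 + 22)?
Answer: ⅙ ≈ 0.16667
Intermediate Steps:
A(-12)/(50 + 22) = (-1*(-12))/(50 + 22) = 12/72 = 12*(1/72) = ⅙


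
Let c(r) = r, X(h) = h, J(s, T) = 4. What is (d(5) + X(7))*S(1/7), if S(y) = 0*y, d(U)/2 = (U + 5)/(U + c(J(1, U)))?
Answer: 0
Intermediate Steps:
d(U) = 2*(5 + U)/(4 + U) (d(U) = 2*((U + 5)/(U + 4)) = 2*((5 + U)/(4 + U)) = 2*(5 + U)/(4 + U))
S(y) = 0
(d(5) + X(7))*S(1/7) = (2*(5 + 5)/(4 + 5) + 7)*0 = (2*10/9 + 7)*0 = (2*(⅑)*10 + 7)*0 = (20/9 + 7)*0 = (83/9)*0 = 0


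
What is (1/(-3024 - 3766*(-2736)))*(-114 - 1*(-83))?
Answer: -31/18577440 ≈ -1.6687e-6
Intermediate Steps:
(1/(-3024 - 3766*(-2736)))*(-114 - 1*(-83)) = (-1/2736/(-6790))*(-114 + 83) = -1/6790*(-1/2736)*(-31) = (1/18577440)*(-31) = -31/18577440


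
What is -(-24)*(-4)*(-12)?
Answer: 1152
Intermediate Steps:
-(-24)*(-4)*(-12) = -8*12*(-12) = -96*(-12) = 1152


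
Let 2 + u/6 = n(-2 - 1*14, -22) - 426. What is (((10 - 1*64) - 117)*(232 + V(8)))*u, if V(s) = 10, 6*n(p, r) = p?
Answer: 106931088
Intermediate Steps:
n(p, r) = p/6
u = -2584 (u = -12 + 6*((-2 - 1*14)/6 - 426) = -12 + 6*((-2 - 14)/6 - 426) = -12 + 6*((⅙)*(-16) - 426) = -12 + 6*(-8/3 - 426) = -12 + 6*(-1286/3) = -12 - 2572 = -2584)
(((10 - 1*64) - 117)*(232 + V(8)))*u = (((10 - 1*64) - 117)*(232 + 10))*(-2584) = (((10 - 64) - 117)*242)*(-2584) = ((-54 - 117)*242)*(-2584) = -171*242*(-2584) = -41382*(-2584) = 106931088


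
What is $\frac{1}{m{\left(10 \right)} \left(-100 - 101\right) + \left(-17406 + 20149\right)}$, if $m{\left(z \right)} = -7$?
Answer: $\frac{1}{4150} \approx 0.00024096$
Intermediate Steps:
$\frac{1}{m{\left(10 \right)} \left(-100 - 101\right) + \left(-17406 + 20149\right)} = \frac{1}{- 7 \left(-100 - 101\right) + \left(-17406 + 20149\right)} = \frac{1}{\left(-7\right) \left(-201\right) + 2743} = \frac{1}{1407 + 2743} = \frac{1}{4150}$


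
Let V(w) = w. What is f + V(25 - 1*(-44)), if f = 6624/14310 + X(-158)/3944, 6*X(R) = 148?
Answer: 36303187/522580 ≈ 69.469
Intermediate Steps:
X(R) = 74/3 (X(R) = (⅙)*148 = 74/3)
f = 245167/522580 (f = 6624/14310 + (74/3)/3944 = 6624*(1/14310) + (74/3)*(1/3944) = 368/795 + 37/5916 = 245167/522580 ≈ 0.46915)
f + V(25 - 1*(-44)) = 245167/522580 + (25 - 1*(-44)) = 245167/522580 + (25 + 44) = 245167/522580 + 69 = 36303187/522580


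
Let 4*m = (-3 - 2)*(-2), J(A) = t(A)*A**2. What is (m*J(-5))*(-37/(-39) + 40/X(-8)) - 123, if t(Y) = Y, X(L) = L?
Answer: 44578/39 ≈ 1143.0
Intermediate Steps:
J(A) = A**3 (J(A) = A*A**2 = A**3)
m = 5/2 (m = ((-3 - 2)*(-2))/4 = (-5*(-2))/4 = (1/4)*10 = 5/2 ≈ 2.5000)
(m*J(-5))*(-37/(-39) + 40/X(-8)) - 123 = ((5/2)*(-5)**3)*(-37/(-39) + 40/(-8)) - 123 = ((5/2)*(-125))*(-37*(-1/39) + 40*(-1/8)) - 123 = -625*(37/39 - 5)/2 - 123 = -625/2*(-158/39) - 123 = 49375/39 - 123 = 44578/39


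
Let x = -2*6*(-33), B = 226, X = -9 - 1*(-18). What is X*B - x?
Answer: 1638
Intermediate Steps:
X = 9 (X = -9 + 18 = 9)
x = 396 (x = -12*(-33) = 396)
X*B - x = 9*226 - 1*396 = 2034 - 396 = 1638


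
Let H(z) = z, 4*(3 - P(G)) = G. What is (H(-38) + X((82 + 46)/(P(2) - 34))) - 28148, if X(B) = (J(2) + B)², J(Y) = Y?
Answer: -111853334/3969 ≈ -28182.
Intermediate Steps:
P(G) = 3 - G/4
X(B) = (2 + B)²
(H(-38) + X((82 + 46)/(P(2) - 34))) - 28148 = (-38 + (2 + (82 + 46)/((3 - ¼*2) - 34))²) - 28148 = (-38 + (2 + 128/((3 - ½) - 34))²) - 28148 = (-38 + (2 + 128/(5/2 - 34))²) - 28148 = (-38 + (2 + 128/(-63/2))²) - 28148 = (-38 + (2 + 128*(-2/63))²) - 28148 = (-38 + (2 - 256/63)²) - 28148 = (-38 + (-130/63)²) - 28148 = (-38 + 16900/3969) - 28148 = -133922/3969 - 28148 = -111853334/3969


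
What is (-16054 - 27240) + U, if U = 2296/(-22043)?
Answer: -136333134/3149 ≈ -43294.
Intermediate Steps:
U = -328/3149 (U = 2296*(-1/22043) = -328/3149 ≈ -0.10416)
(-16054 - 27240) + U = (-16054 - 27240) - 328/3149 = -43294 - 328/3149 = -136333134/3149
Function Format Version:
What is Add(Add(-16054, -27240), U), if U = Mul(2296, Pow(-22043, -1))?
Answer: Rational(-136333134, 3149) ≈ -43294.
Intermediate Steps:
U = Rational(-328, 3149) (U = Mul(2296, Rational(-1, 22043)) = Rational(-328, 3149) ≈ -0.10416)
Add(Add(-16054, -27240), U) = Add(Add(-16054, -27240), Rational(-328, 3149)) = Add(-43294, Rational(-328, 3149)) = Rational(-136333134, 3149)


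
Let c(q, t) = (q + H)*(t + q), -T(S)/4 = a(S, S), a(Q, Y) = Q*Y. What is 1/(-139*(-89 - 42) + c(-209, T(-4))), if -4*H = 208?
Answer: 1/89462 ≈ 1.1178e-5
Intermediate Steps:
H = -52 (H = -¼*208 = -52)
T(S) = -4*S² (T(S) = -4*S*S = -4*S²)
c(q, t) = (-52 + q)*(q + t) (c(q, t) = (q - 52)*(t + q) = (-52 + q)*(q + t))
1/(-139*(-89 - 42) + c(-209, T(-4))) = 1/(-139*(-89 - 42) + ((-209)² - 52*(-209) - (-208)*(-4)² - (-836)*(-4)²)) = 1/(-139*(-131) + (43681 + 10868 - (-208)*16 - (-836)*16)) = 1/(18209 + (43681 + 10868 - 52*(-64) - 209*(-64))) = 1/(18209 + (43681 + 10868 + 3328 + 13376)) = 1/(18209 + 71253) = 1/89462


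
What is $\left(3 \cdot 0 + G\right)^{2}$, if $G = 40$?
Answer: $1600$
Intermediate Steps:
$\left(3 \cdot 0 + G\right)^{2} = \left(3 \cdot 0 + 40\right)^{2} = \left(0 + 40\right)^{2} = 40^{2} = 1600$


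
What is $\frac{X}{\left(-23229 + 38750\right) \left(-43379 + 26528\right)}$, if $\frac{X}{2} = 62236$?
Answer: $- \frac{124472}{261544371} \approx -0.00047591$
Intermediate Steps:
$X = 124472$ ($X = 2 \cdot 62236 = 124472$)
$\frac{X}{\left(-23229 + 38750\right) \left(-43379 + 26528\right)} = \frac{124472}{\left(-23229 + 38750\right) \left(-43379 + 26528\right)} = \frac{124472}{15521 \left(-16851\right)} = \frac{124472}{-261544371} = 124472 \left(- \frac{1}{261544371}\right) = - \frac{124472}{261544371}$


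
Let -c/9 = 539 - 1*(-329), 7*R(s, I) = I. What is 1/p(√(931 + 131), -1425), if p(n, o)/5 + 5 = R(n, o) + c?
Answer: -7/280720 ≈ -2.4936e-5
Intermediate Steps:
R(s, I) = I/7
c = -7812 (c = -9*(539 - 1*(-329)) = -9*(539 + 329) = -9*868 = -7812)
p(n, o) = -39085 + 5*o/7 (p(n, o) = -25 + 5*(o/7 - 7812) = -25 + 5*(-7812 + o/7) = -25 + (-39060 + 5*o/7) = -39085 + 5*o/7)
1/p(√(931 + 131), -1425) = 1/(-39085 + (5/7)*(-1425)) = 1/(-39085 - 7125/7) = 1/(-280720/7) = -7/280720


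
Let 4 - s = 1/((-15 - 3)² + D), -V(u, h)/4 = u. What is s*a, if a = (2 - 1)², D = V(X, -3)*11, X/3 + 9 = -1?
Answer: 6575/1644 ≈ 3.9994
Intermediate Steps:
X = -30 (X = -27 + 3*(-1) = -27 - 3 = -30)
V(u, h) = -4*u
D = 1320 (D = -4*(-30)*11 = 120*11 = 1320)
s = 6575/1644 (s = 4 - 1/((-15 - 3)² + 1320) = 4 - 1/((-18)² + 1320) = 4 - 1/(324 + 1320) = 4 - 1/1644 = 6575/1644 ≈ 3.9994)
a = 1 (a = 1² = 1)
s*a = (6575/1644)*1 = 6575/1644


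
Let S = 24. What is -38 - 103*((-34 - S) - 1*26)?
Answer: 8614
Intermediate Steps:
-38 - 103*((-34 - S) - 1*26) = -38 - 103*((-34 - 1*24) - 1*26) = -38 - 103*((-34 - 24) - 26) = -38 - 103*(-58 - 26) = -38 - 103*(-84) = -38 + 8652 = 8614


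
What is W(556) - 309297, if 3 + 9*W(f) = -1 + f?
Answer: -927707/3 ≈ -3.0924e+5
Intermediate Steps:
W(f) = -4/9 + f/9 (W(f) = -⅓ + (-1 + f)/9 = -⅓ + (-⅑ + f/9) = -4/9 + f/9)
W(556) - 309297 = (-4/9 + (⅑)*556) - 309297 = (-4/9 + 556/9) - 309297 = 184/3 - 309297 = -927707/3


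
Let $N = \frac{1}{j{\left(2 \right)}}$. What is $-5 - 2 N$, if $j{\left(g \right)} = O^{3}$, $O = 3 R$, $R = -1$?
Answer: $- \frac{133}{27} \approx -4.9259$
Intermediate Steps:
$O = -3$ ($O = 3 \left(-1\right) = -3$)
$j{\left(g \right)} = -27$ ($j{\left(g \right)} = \left(-3\right)^{3} = -27$)
$N = - \frac{1}{27}$ ($N = \frac{1}{-27} = - \frac{1}{27} \approx -0.037037$)
$-5 - 2 N = -5 - - \frac{2}{27} = -5 + \frac{2}{27} = - \frac{133}{27}$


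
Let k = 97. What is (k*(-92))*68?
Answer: -606832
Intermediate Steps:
(k*(-92))*68 = (97*(-92))*68 = -8924*68 = -606832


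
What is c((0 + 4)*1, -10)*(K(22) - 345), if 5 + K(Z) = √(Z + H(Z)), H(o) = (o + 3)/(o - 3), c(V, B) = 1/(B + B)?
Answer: 35/2 - √8417/380 ≈ 17.259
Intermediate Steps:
c(V, B) = 1/(2*B)
H(o) = (3 + o)/(-3 + o)
K(Z) = -5 + √(Z + (3 + Z)/(-3 + Z))
c((0 + 4)*1, -10)*(K(22) - 345) = ((½)/(-10))*((-5 + √((3 + 22 + 22*(-3 + 22))/(-3 + 22))) - 345) = ((½)*(-⅒))*((-5 + √((3 + 22 + 22*19)/19)) - 345) = -((-5 + √((3 + 22 + 418)/19)) - 345)/20 = -((-5 + √((1/19)*443)) - 345)/20 = -((-5 + √(443/19)) - 345)/20 = -((-5 + √8417/19) - 345)/20 = -(-350 + √8417/19)/20 = 35/2 - √8417/380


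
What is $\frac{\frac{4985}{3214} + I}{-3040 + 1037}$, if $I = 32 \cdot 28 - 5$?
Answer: $- \frac{2868659}{6437642} \approx -0.44561$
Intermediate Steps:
$I = 891$ ($I = 896 - 5 = 891$)
$\frac{\frac{4985}{3214} + I}{-3040 + 1037} = \frac{\frac{4985}{3214} + 891}{-3040 + 1037} = \frac{4985 \cdot \frac{1}{3214} + 891}{-2003} = \left(\frac{4985}{3214} + 891\right) \left(- \frac{1}{2003}\right) = \frac{2868659}{3214} \left(- \frac{1}{2003}\right) = - \frac{2868659}{6437642}$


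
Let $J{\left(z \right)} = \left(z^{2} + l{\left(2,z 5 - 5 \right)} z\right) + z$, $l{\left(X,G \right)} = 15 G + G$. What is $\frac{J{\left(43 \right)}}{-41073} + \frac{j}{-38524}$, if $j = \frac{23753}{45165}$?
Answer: $- \frac{28297661681121}{7940490024620} \approx -3.5637$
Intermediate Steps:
$j = \frac{23753}{45165}$ ($j = 23753 \cdot \frac{1}{45165} = \frac{23753}{45165} \approx 0.52592$)
$l{\left(X,G \right)} = 16 G$
$J{\left(z \right)} = z + z^{2} + z \left(-80 + 80 z\right)$ ($J{\left(z \right)} = \left(z^{2} + 16 \left(z 5 - 5\right) z\right) + z = \left(z^{2} + 16 \left(5 z - 5\right) z\right) + z = \left(z^{2} + 16 \left(-5 + 5 z\right) z\right) + z = \left(z^{2} + \left(-80 + 80 z\right) z\right) + z = \left(z^{2} + z \left(-80 + 80 z\right)\right) + z = z + z^{2} + z \left(-80 + 80 z\right)$)
$\frac{J{\left(43 \right)}}{-41073} + \frac{j}{-38524} = \frac{43 \left(-79 + 81 \cdot 43\right)}{-41073} + \frac{23753}{45165 \left(-38524\right)} = 43 \left(-79 + 3483\right) \left(- \frac{1}{41073}\right) + \frac{23753}{45165} \left(- \frac{1}{38524}\right) = 43 \cdot 3404 \left(- \frac{1}{41073}\right) - \frac{23753}{1739936460} = 146372 \left(- \frac{1}{41073}\right) - \frac{23753}{1739936460} = - \frac{146372}{41073} - \frac{23753}{1739936460} = - \frac{28297661681121}{7940490024620}$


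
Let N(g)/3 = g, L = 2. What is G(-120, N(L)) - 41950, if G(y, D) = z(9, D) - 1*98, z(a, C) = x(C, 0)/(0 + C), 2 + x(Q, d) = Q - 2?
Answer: -126143/3 ≈ -42048.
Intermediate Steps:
x(Q, d) = -4 + Q (x(Q, d) = -2 + (Q - 2) = -2 + (-2 + Q) = -4 + Q)
z(a, C) = (-4 + C)/C (z(a, C) = (-4 + C)/(0 + C) = (-4 + C)/C)
N(g) = 3*g
G(y, D) = -98 + (-4 + D)/D (G(y, D) = (-4 + D)/D - 1*98 = (-4 + D)/D - 98 = -98 + (-4 + D)/D)
G(-120, N(L)) - 41950 = (-97 - 4/(3*2)) - 41950 = (-97 - 4/6) - 41950 = (-97 - 4*1/6) - 41950 = (-97 - 2/3) - 41950 = -293/3 - 41950 = -126143/3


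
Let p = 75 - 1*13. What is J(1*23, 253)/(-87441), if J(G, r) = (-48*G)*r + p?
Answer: 279250/87441 ≈ 3.1936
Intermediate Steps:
p = 62 (p = 75 - 13 = 62)
J(G, r) = 62 - 48*G*r (J(G, r) = (-48*G)*r + 62 = -48*G*r + 62 = 62 - 48*G*r)
J(1*23, 253)/(-87441) = (62 - 48*1*23*253)/(-87441) = (62 - 48*23*253)*(-1/87441) = (62 - 279312)*(-1/87441) = -279250*(-1/87441) = 279250/87441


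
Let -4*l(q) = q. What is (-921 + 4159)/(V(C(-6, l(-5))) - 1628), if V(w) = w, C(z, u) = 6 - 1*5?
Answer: -3238/1627 ≈ -1.9902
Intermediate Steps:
l(q) = -q/4
C(z, u) = 1 (C(z, u) = 6 - 5 = 1)
(-921 + 4159)/(V(C(-6, l(-5))) - 1628) = (-921 + 4159)/(1 - 1628) = 3238/(-1627) = 3238*(-1/1627) = -3238/1627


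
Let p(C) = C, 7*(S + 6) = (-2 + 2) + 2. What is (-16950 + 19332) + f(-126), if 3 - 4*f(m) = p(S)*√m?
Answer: 9531/4 + 30*I*√14/7 ≈ 2382.8 + 16.036*I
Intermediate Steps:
S = -40/7 (S = -6 + ((-2 + 2) + 2)/7 = -6 + (0 + 2)/7 = -6 + (⅐)*2 = -6 + 2/7 = -40/7 ≈ -5.7143)
f(m) = ¾ + 10*√m/7 (f(m) = ¾ - (-10)*√m/7 = ¾ + 10*√m/7)
(-16950 + 19332) + f(-126) = (-16950 + 19332) + (¾ + 10*√(-126)/7) = 2382 + (¾ + 10*(3*I*√14)/7) = 2382 + (¾ + 30*I*√14/7) = 9531/4 + 30*I*√14/7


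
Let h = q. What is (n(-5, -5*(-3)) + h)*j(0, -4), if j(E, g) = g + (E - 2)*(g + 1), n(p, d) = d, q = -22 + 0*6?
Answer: -14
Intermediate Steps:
q = -22 (q = -22 + 0 = -22)
h = -22
j(E, g) = g + (1 + g)*(-2 + E) (j(E, g) = g + (-2 + E)*(1 + g) = g + (1 + g)*(-2 + E))
(n(-5, -5*(-3)) + h)*j(0, -4) = (-5*(-3) - 22)*(-2 + 0 - 1*(-4) + 0*(-4)) = (15 - 22)*(-2 + 0 + 4 + 0) = -7*2 = -14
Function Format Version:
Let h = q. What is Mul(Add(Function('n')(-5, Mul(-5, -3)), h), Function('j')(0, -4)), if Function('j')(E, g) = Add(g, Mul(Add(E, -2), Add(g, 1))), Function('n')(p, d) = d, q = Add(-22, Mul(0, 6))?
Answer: -14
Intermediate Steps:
q = -22 (q = Add(-22, 0) = -22)
h = -22
Function('j')(E, g) = Add(g, Mul(Add(1, g), Add(-2, E))) (Function('j')(E, g) = Add(g, Mul(Add(-2, E), Add(1, g))) = Add(g, Mul(Add(1, g), Add(-2, E))))
Mul(Add(Function('n')(-5, Mul(-5, -3)), h), Function('j')(0, -4)) = Mul(Add(Mul(-5, -3), -22), Add(-2, 0, Mul(-1, -4), Mul(0, -4))) = Mul(Add(15, -22), Add(-2, 0, 4, 0)) = Mul(-7, 2) = -14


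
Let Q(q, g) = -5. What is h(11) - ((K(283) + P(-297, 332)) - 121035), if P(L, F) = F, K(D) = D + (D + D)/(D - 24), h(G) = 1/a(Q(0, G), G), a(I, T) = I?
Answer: 155940811/1295 ≈ 1.2042e+5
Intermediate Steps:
h(G) = -⅕ (h(G) = 1/(-5) = -⅕)
K(D) = D + 2*D/(-24 + D) (K(D) = D + (2*D)/(-24 + D) = D + 2*D/(-24 + D))
h(11) - ((K(283) + P(-297, 332)) - 121035) = -⅕ - ((283*(-22 + 283)/(-24 + 283) + 332) - 121035) = -⅕ - ((283*261/259 + 332) - 121035) = -⅕ - ((283*(1/259)*261 + 332) - 121035) = -⅕ - ((73863/259 + 332) - 121035) = -⅕ - (159851/259 - 121035) = -⅕ - 1*(-31188214/259) = -⅕ + 31188214/259 = 155940811/1295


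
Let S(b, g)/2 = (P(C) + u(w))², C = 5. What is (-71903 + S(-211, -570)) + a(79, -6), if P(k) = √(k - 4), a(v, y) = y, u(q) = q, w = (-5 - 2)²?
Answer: -66909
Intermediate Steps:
w = 49 (w = (-7)² = 49)
P(k) = √(-4 + k)
S(b, g) = 5000 (S(b, g) = 2*(√(-4 + 5) + 49)² = 2*(√1 + 49)² = 2*(1 + 49)² = 2*50² = 2*2500 = 5000)
(-71903 + S(-211, -570)) + a(79, -6) = (-71903 + 5000) - 6 = -66903 - 6 = -66909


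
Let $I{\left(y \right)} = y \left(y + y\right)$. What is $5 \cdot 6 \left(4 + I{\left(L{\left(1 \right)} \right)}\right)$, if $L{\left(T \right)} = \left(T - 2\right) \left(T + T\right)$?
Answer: $360$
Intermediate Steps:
$L{\left(T \right)} = 2 T \left(-2 + T\right)$ ($L{\left(T \right)} = \left(-2 + T\right) 2 T = 2 T \left(-2 + T\right)$)
$I{\left(y \right)} = 2 y^{2}$ ($I{\left(y \right)} = y 2 y = 2 y^{2}$)
$5 \cdot 6 \left(4 + I{\left(L{\left(1 \right)} \right)}\right) = 5 \cdot 6 \left(4 + 2 \left(2 \cdot 1 \left(-2 + 1\right)\right)^{2}\right) = 30 \left(4 + 2 \left(2 \cdot 1 \left(-1\right)\right)^{2}\right) = 30 \left(4 + 2 \left(-2\right)^{2}\right) = 30 \left(4 + 2 \cdot 4\right) = 30 \left(4 + 8\right) = 30 \cdot 12 = 360$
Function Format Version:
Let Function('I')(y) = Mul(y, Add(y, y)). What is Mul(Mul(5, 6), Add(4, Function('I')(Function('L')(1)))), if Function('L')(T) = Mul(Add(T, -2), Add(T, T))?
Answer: 360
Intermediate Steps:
Function('L')(T) = Mul(2, T, Add(-2, T)) (Function('L')(T) = Mul(Add(-2, T), Mul(2, T)) = Mul(2, T, Add(-2, T)))
Function('I')(y) = Mul(2, Pow(y, 2)) (Function('I')(y) = Mul(y, Mul(2, y)) = Mul(2, Pow(y, 2)))
Mul(Mul(5, 6), Add(4, Function('I')(Function('L')(1)))) = Mul(Mul(5, 6), Add(4, Mul(2, Pow(Mul(2, 1, Add(-2, 1)), 2)))) = Mul(30, Add(4, Mul(2, Pow(Mul(2, 1, -1), 2)))) = Mul(30, Add(4, Mul(2, Pow(-2, 2)))) = Mul(30, Add(4, Mul(2, 4))) = Mul(30, Add(4, 8)) = Mul(30, 12) = 360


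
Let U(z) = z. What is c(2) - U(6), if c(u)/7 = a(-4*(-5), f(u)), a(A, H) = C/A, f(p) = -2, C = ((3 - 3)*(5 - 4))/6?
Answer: -6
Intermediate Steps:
C = 0 (C = (0*1)*(1/6) = 0*(1/6) = 0)
a(A, H) = 0 (a(A, H) = 0/A = 0)
c(u) = 0 (c(u) = 7*0 = 0)
c(2) - U(6) = 0 - 1*6 = 0 - 6 = -6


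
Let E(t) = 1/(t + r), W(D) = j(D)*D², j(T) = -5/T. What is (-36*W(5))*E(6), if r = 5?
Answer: 900/11 ≈ 81.818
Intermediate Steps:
W(D) = -5*D (W(D) = (-5/D)*D² = -5*D)
E(t) = 1/(5 + t) (E(t) = 1/(t + 5) = 1/(5 + t))
(-36*W(5))*E(6) = (-(-180)*5)/(5 + 6) = -36*(-25)/11 = 900*(1/11) = 900/11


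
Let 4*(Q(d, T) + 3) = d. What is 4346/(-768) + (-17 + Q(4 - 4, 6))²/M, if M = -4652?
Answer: -2565599/446592 ≈ -5.7448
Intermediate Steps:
Q(d, T) = -3 + d/4
4346/(-768) + (-17 + Q(4 - 4, 6))²/M = 4346/(-768) + (-17 + (-3 + (4 - 4)/4))²/(-4652) = 4346*(-1/768) + (-17 + (-3 + (¼)*0))²*(-1/4652) = -2173/384 + (-17 + (-3 + 0))²*(-1/4652) = -2173/384 + (-17 - 3)²*(-1/4652) = -2173/384 + (-20)²*(-1/4652) = -2173/384 + 400*(-1/4652) = -2173/384 - 100/1163 = -2565599/446592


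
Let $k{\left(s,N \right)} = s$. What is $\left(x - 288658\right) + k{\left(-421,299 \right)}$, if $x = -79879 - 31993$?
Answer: $-400951$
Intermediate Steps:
$x = -111872$
$\left(x - 288658\right) + k{\left(-421,299 \right)} = \left(-111872 - 288658\right) - 421 = -400530 - 421 = -400951$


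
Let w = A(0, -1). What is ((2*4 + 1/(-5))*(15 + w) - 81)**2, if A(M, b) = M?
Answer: 1296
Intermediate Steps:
w = 0
((2*4 + 1/(-5))*(15 + w) - 81)**2 = ((2*4 + 1/(-5))*(15 + 0) - 81)**2 = ((8 - 1/5)*15 - 81)**2 = ((39/5)*15 - 81)**2 = (117 - 81)**2 = 36**2 = 1296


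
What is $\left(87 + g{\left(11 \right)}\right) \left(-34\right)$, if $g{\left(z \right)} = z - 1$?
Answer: $-3298$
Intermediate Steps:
$g{\left(z \right)} = -1 + z$ ($g{\left(z \right)} = z - 1 = -1 + z$)
$\left(87 + g{\left(11 \right)}\right) \left(-34\right) = \left(87 + \left(-1 + 11\right)\right) \left(-34\right) = \left(87 + 10\right) \left(-34\right) = 97 \left(-34\right) = -3298$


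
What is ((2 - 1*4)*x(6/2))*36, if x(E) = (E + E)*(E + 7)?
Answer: -4320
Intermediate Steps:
x(E) = 2*E*(7 + E) (x(E) = (2*E)*(7 + E) = 2*E*(7 + E))
((2 - 1*4)*x(6/2))*36 = ((2 - 1*4)*(2*(6/2)*(7 + 6/2)))*36 = ((2 - 4)*(2*(6*(½))*(7 + 6*(½))))*36 = -4*3*(7 + 3)*36 = -4*3*10*36 = -2*60*36 = -120*36 = -4320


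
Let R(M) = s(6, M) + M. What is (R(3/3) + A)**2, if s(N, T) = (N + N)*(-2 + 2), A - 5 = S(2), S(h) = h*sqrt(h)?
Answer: 44 + 24*sqrt(2) ≈ 77.941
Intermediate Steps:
S(h) = h**(3/2)
A = 5 + 2*sqrt(2) (A = 5 + 2**(3/2) = 5 + 2*sqrt(2) ≈ 7.8284)
s(N, T) = 0 (s(N, T) = (2*N)*0 = 0)
R(M) = M (R(M) = 0 + M = M)
(R(3/3) + A)**2 = (3/3 + (5 + 2*sqrt(2)))**2 = (3*(1/3) + (5 + 2*sqrt(2)))**2 = (1 + (5 + 2*sqrt(2)))**2 = (6 + 2*sqrt(2))**2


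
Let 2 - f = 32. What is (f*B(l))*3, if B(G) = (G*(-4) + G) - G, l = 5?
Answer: 1800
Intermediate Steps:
f = -30 (f = 2 - 1*32 = 2 - 32 = -30)
B(G) = -4*G (B(G) = (-4*G + G) - G = -3*G - G = -4*G)
(f*B(l))*3 = -(-120)*5*3 = -30*(-20)*3 = 600*3 = 1800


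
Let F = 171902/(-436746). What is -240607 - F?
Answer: -52541986460/218373 ≈ -2.4061e+5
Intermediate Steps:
F = -85951/218373 (F = 171902*(-1/436746) = -85951/218373 ≈ -0.39360)
-240607 - F = -240607 - 1*(-85951/218373) = -240607 + 85951/218373 = -52541986460/218373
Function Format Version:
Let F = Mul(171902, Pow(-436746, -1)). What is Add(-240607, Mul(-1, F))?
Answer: Rational(-52541986460, 218373) ≈ -2.4061e+5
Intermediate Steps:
F = Rational(-85951, 218373) (F = Mul(171902, Rational(-1, 436746)) = Rational(-85951, 218373) ≈ -0.39360)
Add(-240607, Mul(-1, F)) = Add(-240607, Mul(-1, Rational(-85951, 218373))) = Add(-240607, Rational(85951, 218373)) = Rational(-52541986460, 218373)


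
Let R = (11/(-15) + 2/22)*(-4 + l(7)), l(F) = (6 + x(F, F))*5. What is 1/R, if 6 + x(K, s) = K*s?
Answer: -165/25546 ≈ -0.0064589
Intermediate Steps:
x(K, s) = -6 + K*s
l(F) = 5*F² (l(F) = (6 + (-6 + F*F))*5 = (6 + (-6 + F²))*5 = F²*5 = 5*F²)
R = -25546/165 (R = (11/(-15) + 2/22)*(-4 + 5*7²) = (11*(-1/15) + 2*(1/22))*(-4 + 5*49) = (-11/15 + 1/11)*(-4 + 245) = -106/165*241 = -25546/165 ≈ -154.82)
1/R = 1/(-25546/165) = -165/25546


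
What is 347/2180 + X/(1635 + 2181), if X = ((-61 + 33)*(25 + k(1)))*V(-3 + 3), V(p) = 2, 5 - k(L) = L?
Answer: -277021/1039860 ≈ -0.26640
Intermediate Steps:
k(L) = 5 - L
X = -1624 (X = ((-61 + 33)*(25 + (5 - 1*1)))*2 = -28*(25 + (5 - 1))*2 = -28*(25 + 4)*2 = -28*29*2 = -812*2 = -1624)
347/2180 + X/(1635 + 2181) = 347/2180 - 1624/(1635 + 2181) = 347*(1/2180) - 1624/3816 = 347/2180 - 1624*1/3816 = 347/2180 - 203/477 = -277021/1039860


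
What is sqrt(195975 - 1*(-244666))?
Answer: sqrt(440641) ≈ 663.81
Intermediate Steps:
sqrt(195975 - 1*(-244666)) = sqrt(195975 + 244666) = sqrt(440641)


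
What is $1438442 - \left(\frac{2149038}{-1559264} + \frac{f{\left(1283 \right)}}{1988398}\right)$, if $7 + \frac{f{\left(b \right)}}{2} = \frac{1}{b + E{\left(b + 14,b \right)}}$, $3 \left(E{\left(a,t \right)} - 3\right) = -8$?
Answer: $\frac{43801643237878568173}{30450724651600} \approx 1.4384 \cdot 10^{6}$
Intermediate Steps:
$E{\left(a,t \right)} = \frac{1}{3}$ ($E{\left(a,t \right)} = 3 + \frac{1}{3} \left(-8\right) = 3 - \frac{8}{3} = \frac{1}{3}$)
$f{\left(b \right)} = -14 + \frac{2}{\frac{1}{3} + b}$ ($f{\left(b \right)} = -14 + \frac{2}{b + \frac{1}{3}} = -14 + \frac{2}{\frac{1}{3} + b}$)
$1438442 - \left(\frac{2149038}{-1559264} + \frac{f{\left(1283 \right)}}{1988398}\right) = 1438442 - \left(\frac{2149038}{-1559264} + \frac{2 \frac{1}{1 + 3 \cdot 1283} \left(-4 - 26943\right)}{1988398}\right) = 1438442 - \left(2149038 \left(- \frac{1}{1559264}\right) + \frac{2 \left(-4 - 26943\right)}{1 + 3849} \cdot \frac{1}{1988398}\right) = 1438442 - \left(- \frac{1074519}{779632} + 2 \cdot \frac{1}{3850} \left(-26947\right) \frac{1}{1988398}\right) = 1438442 - \left(- \frac{1074519}{779632} - \frac{26947}{3827666150}\right) = 1438442 - - \frac{41968581760973}{30450724651600} = 1438442 + \frac{41968581760973}{30450724651600} = \frac{43801643237878568173}{30450724651600}$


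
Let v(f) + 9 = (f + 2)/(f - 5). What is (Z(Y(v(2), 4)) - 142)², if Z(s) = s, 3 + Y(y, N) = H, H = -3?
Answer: 21904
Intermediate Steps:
v(f) = -9 + (2 + f)/(-5 + f) (v(f) = -9 + (f + 2)/(f - 5) = -9 + (2 + f)/(-5 + f))
Y(y, N) = -6 (Y(y, N) = -3 - 3 = -6)
(Z(Y(v(2), 4)) - 142)² = (-6 - 142)² = (-148)² = 21904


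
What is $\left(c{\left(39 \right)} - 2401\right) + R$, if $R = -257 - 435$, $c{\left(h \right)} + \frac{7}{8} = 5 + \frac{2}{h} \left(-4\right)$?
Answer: $- \frac{963793}{312} \approx -3089.1$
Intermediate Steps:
$c{\left(h \right)} = \frac{33}{8} - \frac{8}{h}$ ($c{\left(h \right)} = - \frac{7}{8} + \left(5 + \frac{2}{h} \left(-4\right)\right) = - \frac{7}{8} + \left(5 - \frac{8}{h}\right) = \frac{33}{8} - \frac{8}{h}$)
$R = -692$ ($R = -257 - 435 = -692$)
$\left(c{\left(39 \right)} - 2401\right) + R = \left(\left(\frac{33}{8} - \frac{8}{39}\right) - 2401\right) - 692 = \left(\frac{1223}{312} - 2401\right) - 692 = - \frac{747889}{312} - 692 = - \frac{963793}{312}$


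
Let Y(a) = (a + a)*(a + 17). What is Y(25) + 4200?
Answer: 6300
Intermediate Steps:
Y(a) = 2*a*(17 + a) (Y(a) = (2*a)*(17 + a) = 2*a*(17 + a))
Y(25) + 4200 = 2*25*(17 + 25) + 4200 = 2*25*42 + 4200 = 2100 + 4200 = 6300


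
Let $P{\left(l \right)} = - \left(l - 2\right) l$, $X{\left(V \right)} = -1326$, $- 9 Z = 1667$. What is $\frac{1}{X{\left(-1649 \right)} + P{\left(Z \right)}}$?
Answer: $- \frac{81}{2916301} \approx -2.7775 \cdot 10^{-5}$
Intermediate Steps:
$Z = - \frac{1667}{9}$ ($Z = \left(- \frac{1}{9}\right) 1667 = - \frac{1667}{9} \approx -185.22$)
$P{\left(l \right)} = - l \left(-2 + l\right)$ ($P{\left(l \right)} = - \left(-2 + l\right) l = - l \left(-2 + l\right)$)
$\frac{1}{X{\left(-1649 \right)} + P{\left(Z \right)}} = \frac{1}{-1326 - \frac{1667 \left(2 - - \frac{1667}{9}\right)}{9}} = \frac{1}{-1326 - \frac{1667 \left(2 + \frac{1667}{9}\right)}{9}} = \frac{1}{-1326 - \frac{2808895}{81}} = \frac{1}{- \frac{2916301}{81}} = - \frac{81}{2916301}$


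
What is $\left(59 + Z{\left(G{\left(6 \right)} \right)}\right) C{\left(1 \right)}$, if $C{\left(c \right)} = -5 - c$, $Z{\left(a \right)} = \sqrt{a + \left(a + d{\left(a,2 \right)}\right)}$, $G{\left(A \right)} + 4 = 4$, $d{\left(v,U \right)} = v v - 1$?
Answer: $-354 - 6 i \approx -354.0 - 6.0 i$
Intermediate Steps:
$d{\left(v,U \right)} = -1 + v^{2}$ ($d{\left(v,U \right)} = v^{2} - 1 = -1 + v^{2}$)
$G{\left(A \right)} = 0$ ($G{\left(A \right)} = -4 + 4 = 0$)
$Z{\left(a \right)} = \sqrt{-1 + a^{2} + 2 a}$ ($Z{\left(a \right)} = \sqrt{a + \left(a + \left(-1 + a^{2}\right)\right)} = \sqrt{a + \left(-1 + a + a^{2}\right)} = \sqrt{-1 + a^{2} + 2 a}$)
$\left(59 + Z{\left(G{\left(6 \right)} \right)}\right) C{\left(1 \right)} = \left(59 + \sqrt{-1 + 0^{2} + 2 \cdot 0}\right) \left(-5 - 1\right) = \left(59 + \sqrt{-1 + 0 + 0}\right) \left(-5 - 1\right) = \left(59 + \sqrt{-1}\right) \left(-6\right) = \left(59 + i\right) \left(-6\right) = -354 - 6 i$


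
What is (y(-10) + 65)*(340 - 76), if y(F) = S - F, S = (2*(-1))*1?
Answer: 19272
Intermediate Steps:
S = -2 (S = -2*1 = -2)
y(F) = -2 - F
(y(-10) + 65)*(340 - 76) = ((-2 - 1*(-10)) + 65)*(340 - 76) = ((-2 + 10) + 65)*264 = (8 + 65)*264 = 73*264 = 19272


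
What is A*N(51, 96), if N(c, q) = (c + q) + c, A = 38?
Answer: 7524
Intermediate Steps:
N(c, q) = q + 2*c
A*N(51, 96) = 38*(96 + 2*51) = 38*(96 + 102) = 38*198 = 7524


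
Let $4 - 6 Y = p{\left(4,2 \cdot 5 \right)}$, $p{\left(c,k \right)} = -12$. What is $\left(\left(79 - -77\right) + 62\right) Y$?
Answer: $\frac{1744}{3} \approx 581.33$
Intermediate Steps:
$Y = \frac{8}{3}$ ($Y = \frac{2}{3} - -2 = \frac{2}{3} + 2 = \frac{8}{3} \approx 2.6667$)
$\left(\left(79 - -77\right) + 62\right) Y = \left(\left(79 - -77\right) + 62\right) \frac{8}{3} = \left(\left(79 + 77\right) + 62\right) \frac{8}{3} = \left(156 + 62\right) \frac{8}{3} = 218 \cdot \frac{8}{3} = \frac{1744}{3}$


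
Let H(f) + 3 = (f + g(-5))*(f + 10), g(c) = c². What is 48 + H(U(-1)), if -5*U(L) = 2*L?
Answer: 7729/25 ≈ 309.16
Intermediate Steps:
U(L) = -2*L/5
H(f) = -3 + (10 + f)*(25 + f) (H(f) = -3 + (f + (-5)²)*(f + 10) = -3 + (f + 25)*(10 + f) = -3 + (25 + f)*(10 + f) = -3 + (10 + f)*(25 + f))
48 + H(U(-1)) = 48 + (247 + (-⅖*(-1))² + 35*(-⅖*(-1))) = 48 + (247 + (⅖)² + 35*(⅖)) = 48 + (247 + 4/25 + 14) = 48 + 6529/25 = 7729/25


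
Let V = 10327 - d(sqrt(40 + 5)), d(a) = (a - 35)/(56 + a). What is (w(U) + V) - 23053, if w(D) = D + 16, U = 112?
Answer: -38938413/3091 - 273*sqrt(5)/3091 ≈ -12598.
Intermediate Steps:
w(D) = 16 + D
d(a) = (-35 + a)/(56 + a)
V = 10327 - (-35 + 3*sqrt(5))/(56 + 3*sqrt(5)) (V = 10327 - (-35 + sqrt(40 + 5))/(56 + sqrt(40 + 5)) = 10327 - (-35 + sqrt(45))/(56 + sqrt(45)) = 10327 - (-35 + 3*sqrt(5))/(56 + 3*sqrt(5)) ≈ 10327.)
(w(U) + V) - 23053 = ((16 + 112) + (31922762/3091 - 273*sqrt(5)/3091)) - 23053 = (128 + (31922762/3091 - 273*sqrt(5)/3091)) - 23053 = (32318410/3091 - 273*sqrt(5)/3091) - 23053 = -38938413/3091 - 273*sqrt(5)/3091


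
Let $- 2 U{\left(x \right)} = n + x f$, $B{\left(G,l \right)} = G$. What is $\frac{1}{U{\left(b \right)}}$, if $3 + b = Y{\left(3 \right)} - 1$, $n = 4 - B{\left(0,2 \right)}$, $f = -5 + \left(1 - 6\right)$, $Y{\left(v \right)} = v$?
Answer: $- \frac{1}{7} \approx -0.14286$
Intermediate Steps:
$f = -10$ ($f = -5 + \left(1 - 6\right) = -5 - 5 = -10$)
$n = 4$ ($n = 4 - 0 = 4 + 0 = 4$)
$b = -1$ ($b = -3 + \left(3 - 1\right) = -3 + 2 = -1$)
$U{\left(x \right)} = -2 + 5 x$ ($U{\left(x \right)} = - \frac{4 + x \left(-10\right)}{2} = - \frac{4 - 10 x}{2} = -2 + 5 x$)
$\frac{1}{U{\left(b \right)}} = \frac{1}{-2 + 5 \left(-1\right)} = \frac{1}{-2 - 5} = \frac{1}{-7} = - \frac{1}{7}$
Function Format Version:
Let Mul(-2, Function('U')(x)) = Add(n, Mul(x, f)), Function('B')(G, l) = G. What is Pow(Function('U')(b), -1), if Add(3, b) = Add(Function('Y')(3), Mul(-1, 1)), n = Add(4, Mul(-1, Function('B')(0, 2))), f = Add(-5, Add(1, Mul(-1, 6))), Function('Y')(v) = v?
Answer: Rational(-1, 7) ≈ -0.14286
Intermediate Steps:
f = -10 (f = Add(-5, Add(1, -6)) = Add(-5, -5) = -10)
n = 4 (n = Add(4, Mul(-1, 0)) = Add(4, 0) = 4)
b = -1 (b = Add(-3, Add(3, Mul(-1, 1))) = Add(-3, Add(3, -1)) = Add(-3, 2) = -1)
Function('U')(x) = Add(-2, Mul(5, x)) (Function('U')(x) = Mul(Rational(-1, 2), Add(4, Mul(x, -10))) = Mul(Rational(-1, 2), Add(4, Mul(-10, x))) = Add(-2, Mul(5, x)))
Pow(Function('U')(b), -1) = Pow(Add(-2, Mul(5, -1)), -1) = Pow(Add(-2, -5), -1) = Pow(-7, -1) = Rational(-1, 7)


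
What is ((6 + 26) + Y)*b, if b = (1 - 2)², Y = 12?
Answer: 44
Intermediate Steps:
b = 1 (b = (-1)² = 1)
((6 + 26) + Y)*b = ((6 + 26) + 12)*1 = (32 + 12)*1 = 44*1 = 44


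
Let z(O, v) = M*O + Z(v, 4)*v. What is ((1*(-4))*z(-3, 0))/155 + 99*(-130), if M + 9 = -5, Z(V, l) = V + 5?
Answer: -1995018/155 ≈ -12871.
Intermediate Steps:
Z(V, l) = 5 + V
M = -14 (M = -9 - 5 = -14)
z(O, v) = -14*O + v*(5 + v) (z(O, v) = -14*O + (5 + v)*v = -14*O + v*(5 + v))
((1*(-4))*z(-3, 0))/155 + 99*(-130) = ((1*(-4))*(-14*(-3) + 0*(5 + 0)))/155 + 99*(-130) = -4*(42 + 0*5)*(1/155) - 12870 = -4*(42 + 0)*(1/155) - 12870 = -4*42*(1/155) - 12870 = -168*1/155 - 12870 = -168/155 - 12870 = -1995018/155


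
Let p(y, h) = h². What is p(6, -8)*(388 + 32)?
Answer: 26880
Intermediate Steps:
p(6, -8)*(388 + 32) = (-8)²*(388 + 32) = 64*420 = 26880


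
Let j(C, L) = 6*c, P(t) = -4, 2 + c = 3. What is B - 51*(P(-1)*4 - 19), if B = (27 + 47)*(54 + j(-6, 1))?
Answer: 6225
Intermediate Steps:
c = 1 (c = -2 + 3 = 1)
j(C, L) = 6 (j(C, L) = 6*1 = 6)
B = 4440 (B = (27 + 47)*(54 + 6) = 74*60 = 4440)
B - 51*(P(-1)*4 - 19) = 4440 - 51*(-4*4 - 19) = 4440 - 51*(-16 - 19) = 4440 - 51*(-35) = 4440 + 1785 = 6225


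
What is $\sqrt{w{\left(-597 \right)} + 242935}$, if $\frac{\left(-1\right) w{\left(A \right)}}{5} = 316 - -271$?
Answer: $200 \sqrt{6} \approx 489.9$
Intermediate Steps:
$w{\left(A \right)} = -2935$ ($w{\left(A \right)} = - 5 \left(316 - -271\right) = - 5 \left(316 + 271\right) = \left(-5\right) 587 = -2935$)
$\sqrt{w{\left(-597 \right)} + 242935} = \sqrt{-2935 + 242935} = \sqrt{240000} = 200 \sqrt{6}$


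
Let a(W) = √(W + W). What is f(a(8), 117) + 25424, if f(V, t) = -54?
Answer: 25370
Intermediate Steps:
a(W) = √2*√W (a(W) = √(2*W) = √2*√W)
f(a(8), 117) + 25424 = -54 + 25424 = 25370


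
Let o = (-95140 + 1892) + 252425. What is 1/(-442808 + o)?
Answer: -1/283631 ≈ -3.5257e-6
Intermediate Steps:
o = 159177 (o = -93248 + 252425 = 159177)
1/(-442808 + o) = 1/(-442808 + 159177) = 1/(-283631) = -1/283631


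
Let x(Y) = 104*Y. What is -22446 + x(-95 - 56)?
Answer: -38150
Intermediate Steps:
-22446 + x(-95 - 56) = -22446 + 104*(-95 - 56) = -22446 + 104*(-151) = -22446 - 15704 = -38150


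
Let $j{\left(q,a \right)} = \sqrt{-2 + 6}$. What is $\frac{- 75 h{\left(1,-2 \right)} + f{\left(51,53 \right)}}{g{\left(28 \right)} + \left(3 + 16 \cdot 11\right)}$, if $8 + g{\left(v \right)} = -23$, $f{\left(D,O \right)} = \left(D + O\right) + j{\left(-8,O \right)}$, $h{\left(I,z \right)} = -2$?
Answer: $\frac{64}{37} \approx 1.7297$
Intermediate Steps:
$j{\left(q,a \right)} = 2$ ($j{\left(q,a \right)} = \sqrt{4} = 2$)
$f{\left(D,O \right)} = 2 + D + O$ ($f{\left(D,O \right)} = \left(D + O\right) + 2 = 2 + D + O$)
$g{\left(v \right)} = -31$ ($g{\left(v \right)} = -8 - 23 = -31$)
$\frac{- 75 h{\left(1,-2 \right)} + f{\left(51,53 \right)}}{g{\left(28 \right)} + \left(3 + 16 \cdot 11\right)} = \frac{\left(-75\right) \left(-2\right) + \left(2 + 51 + 53\right)}{-31 + \left(3 + 16 \cdot 11\right)} = \frac{150 + 106}{-31 + \left(3 + 176\right)} = \frac{256}{-31 + 179} = \frac{256}{148} = 256 \cdot \frac{1}{148} = \frac{64}{37}$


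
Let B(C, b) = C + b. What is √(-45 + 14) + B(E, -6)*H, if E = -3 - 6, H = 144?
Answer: -2160 + I*√31 ≈ -2160.0 + 5.5678*I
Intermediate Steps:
E = -9
√(-45 + 14) + B(E, -6)*H = √(-45 + 14) + (-9 - 6)*144 = √(-31) - 15*144 = I*√31 - 2160 = -2160 + I*√31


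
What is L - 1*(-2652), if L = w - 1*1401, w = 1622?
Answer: 2873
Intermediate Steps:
L = 221 (L = 1622 - 1*1401 = 1622 - 1401 = 221)
L - 1*(-2652) = 221 - 1*(-2652) = 221 + 2652 = 2873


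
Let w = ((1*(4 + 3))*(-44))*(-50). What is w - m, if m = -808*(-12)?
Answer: 5704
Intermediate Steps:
w = 15400 (w = ((1*7)*(-44))*(-50) = (7*(-44))*(-50) = -308*(-50) = 15400)
m = 9696 (m = -1*(-9696) = 9696)
w - m = 15400 - 1*9696 = 15400 - 9696 = 5704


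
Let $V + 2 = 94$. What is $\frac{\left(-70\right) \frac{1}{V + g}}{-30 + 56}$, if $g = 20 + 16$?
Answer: $- \frac{35}{1664} \approx -0.021034$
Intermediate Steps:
$V = 92$ ($V = -2 + 94 = 92$)
$g = 36$
$\frac{\left(-70\right) \frac{1}{V + g}}{-30 + 56} = \frac{\left(-70\right) \frac{1}{92 + 36}}{-30 + 56} = \frac{\left(-70\right) \frac{1}{128}}{26} = \left(-70\right) \frac{1}{128} \cdot \frac{1}{26} = \left(- \frac{35}{64}\right) \frac{1}{26} = - \frac{35}{1664}$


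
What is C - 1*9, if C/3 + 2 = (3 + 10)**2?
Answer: 492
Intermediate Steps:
C = 501 (C = -6 + 3*(3 + 10)**2 = -6 + 3*13**2 = -6 + 3*169 = -6 + 507 = 501)
C - 1*9 = 501 - 1*9 = 501 - 9 = 492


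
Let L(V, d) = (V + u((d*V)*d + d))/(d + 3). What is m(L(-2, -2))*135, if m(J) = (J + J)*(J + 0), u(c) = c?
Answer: 38880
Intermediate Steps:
L(V, d) = (V + d + V*d²)/(3 + d) (L(V, d) = (V + ((d*V)*d + d))/(d + 3) = (V + ((V*d)*d + d))/(3 + d) = (V + (V*d² + d))/(3 + d) = (V + (d + V*d²))/(3 + d) = (V + d + V*d²)/(3 + d))
m(J) = 2*J² (m(J) = (2*J)*J = 2*J²)
m(L(-2, -2))*135 = (2*((-2 - 2*(1 - 2*(-2)))/(3 - 2))²)*135 = (2*((-2 - 2*(1 + 4))/1)²)*135 = (2*(1*(-2 - 2*5))²)*135 = (2*(1*(-2 - 10))²)*135 = (2*(1*(-12))²)*135 = (2*(-12)²)*135 = (2*144)*135 = 288*135 = 38880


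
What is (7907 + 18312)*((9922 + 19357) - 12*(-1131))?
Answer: 1123510369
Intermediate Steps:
(7907 + 18312)*((9922 + 19357) - 12*(-1131)) = 26219*(29279 + 13572) = 26219*42851 = 1123510369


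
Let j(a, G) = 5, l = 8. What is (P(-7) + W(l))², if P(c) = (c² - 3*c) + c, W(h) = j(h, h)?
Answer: 4624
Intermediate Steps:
W(h) = 5
P(c) = c² - 2*c
(P(-7) + W(l))² = (-7*(-2 - 7) + 5)² = (-7*(-9) + 5)² = (63 + 5)² = 68² = 4624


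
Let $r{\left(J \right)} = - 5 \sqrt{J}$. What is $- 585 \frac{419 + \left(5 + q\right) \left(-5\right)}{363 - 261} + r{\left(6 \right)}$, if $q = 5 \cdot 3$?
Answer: $- \frac{62205}{34} - 5 \sqrt{6} \approx -1841.8$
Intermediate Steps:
$q = 15$
$- 585 \frac{419 + \left(5 + q\right) \left(-5\right)}{363 - 261} + r{\left(6 \right)} = - 585 \frac{419 + \left(5 + 15\right) \left(-5\right)}{363 - 261} - 5 \sqrt{6} = - 585 \frac{419 + 20 \left(-5\right)}{102} - 5 \sqrt{6} = - 585 \left(419 - 100\right) \frac{1}{102} - 5 \sqrt{6} = - 585 \cdot 319 \cdot \frac{1}{102} - 5 \sqrt{6} = \left(-585\right) \frac{319}{102} - 5 \sqrt{6} = - \frac{62205}{34} - 5 \sqrt{6}$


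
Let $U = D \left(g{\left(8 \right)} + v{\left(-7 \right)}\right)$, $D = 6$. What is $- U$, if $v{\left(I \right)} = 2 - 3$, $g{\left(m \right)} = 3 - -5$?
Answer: $-42$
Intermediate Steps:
$g{\left(m \right)} = 8$ ($g{\left(m \right)} = 3 + 5 = 8$)
$v{\left(I \right)} = -1$
$U = 42$ ($U = 6 \left(8 - 1\right) = 6 \cdot 7 = 42$)
$- U = \left(-1\right) 42 = -42$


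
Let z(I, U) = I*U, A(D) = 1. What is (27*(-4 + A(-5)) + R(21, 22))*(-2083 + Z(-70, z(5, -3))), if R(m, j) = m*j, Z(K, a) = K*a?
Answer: -393573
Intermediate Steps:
R(m, j) = j*m
(27*(-4 + A(-5)) + R(21, 22))*(-2083 + Z(-70, z(5, -3))) = (27*(-4 + 1) + 22*21)*(-2083 - 350*(-3)) = (27*(-3) + 462)*(-2083 - 70*(-15)) = (-81 + 462)*(-2083 + 1050) = 381*(-1033) = -393573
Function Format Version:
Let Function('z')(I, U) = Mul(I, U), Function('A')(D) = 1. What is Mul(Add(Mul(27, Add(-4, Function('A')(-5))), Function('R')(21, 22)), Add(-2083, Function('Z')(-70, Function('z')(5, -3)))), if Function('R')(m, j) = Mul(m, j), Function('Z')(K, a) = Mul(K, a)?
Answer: -393573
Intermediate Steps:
Function('R')(m, j) = Mul(j, m)
Mul(Add(Mul(27, Add(-4, Function('A')(-5))), Function('R')(21, 22)), Add(-2083, Function('Z')(-70, Function('z')(5, -3)))) = Mul(Add(Mul(27, Add(-4, 1)), Mul(22, 21)), Add(-2083, Mul(-70, Mul(5, -3)))) = Mul(Add(Mul(27, -3), 462), Add(-2083, Mul(-70, -15))) = Mul(Add(-81, 462), Add(-2083, 1050)) = Mul(381, -1033) = -393573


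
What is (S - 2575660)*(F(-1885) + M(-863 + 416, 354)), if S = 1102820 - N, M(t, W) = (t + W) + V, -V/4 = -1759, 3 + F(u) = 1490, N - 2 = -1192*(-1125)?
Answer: -23720688060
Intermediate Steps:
N = 1341002 (N = 2 - 1192*(-1125) = 2 + 1341000 = 1341002)
F(u) = 1487 (F(u) = -3 + 1490 = 1487)
V = 7036 (V = -4*(-1759) = 7036)
M(t, W) = 7036 + W + t (M(t, W) = (t + W) + 7036 = (W + t) + 7036 = 7036 + W + t)
S = -238182 (S = 1102820 - 1*1341002 = 1102820 - 1341002 = -238182)
(S - 2575660)*(F(-1885) + M(-863 + 416, 354)) = (-238182 - 2575660)*(1487 + (7036 + 354 + (-863 + 416))) = -2813842*(1487 + (7036 + 354 - 447)) = -2813842*(1487 + 6943) = -2813842*8430 = -23720688060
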